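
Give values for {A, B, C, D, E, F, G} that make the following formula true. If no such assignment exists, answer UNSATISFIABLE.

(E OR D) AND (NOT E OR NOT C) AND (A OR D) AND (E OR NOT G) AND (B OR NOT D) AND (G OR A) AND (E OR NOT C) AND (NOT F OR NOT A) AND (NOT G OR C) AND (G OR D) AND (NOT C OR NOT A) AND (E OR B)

Case E = false:
The clause (D) is unit, so D = true.
The clause (NOT G) is unit, so G = false.
The clause (B) is unit, so B = true.
The clause (A) is unit, so A = true.
The clause (NOT C) is unit, so C = false.
The clause (NOT F) is unit, so F = false.
This assignment satisfies each clause.

A=true,  B=true,  C=false,  D=true,  E=false,  F=false,  G=false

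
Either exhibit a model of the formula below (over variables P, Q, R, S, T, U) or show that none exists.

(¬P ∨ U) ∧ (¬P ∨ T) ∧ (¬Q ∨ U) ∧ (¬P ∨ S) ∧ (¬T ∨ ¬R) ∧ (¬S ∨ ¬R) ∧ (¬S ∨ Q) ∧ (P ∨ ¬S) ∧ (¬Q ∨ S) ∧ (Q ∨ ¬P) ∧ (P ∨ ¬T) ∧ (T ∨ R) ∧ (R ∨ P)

P=False; Q=False; R=True; S=False; T=False; U=True

Suppose P = False.
From the singleton clause (¬S), S = False.
From the singleton clause (¬Q), Q = False.
From the singleton clause (¬T), T = False.
From the singleton clause (R), R = True.
Every clause is now satisfied; U is unconstrained.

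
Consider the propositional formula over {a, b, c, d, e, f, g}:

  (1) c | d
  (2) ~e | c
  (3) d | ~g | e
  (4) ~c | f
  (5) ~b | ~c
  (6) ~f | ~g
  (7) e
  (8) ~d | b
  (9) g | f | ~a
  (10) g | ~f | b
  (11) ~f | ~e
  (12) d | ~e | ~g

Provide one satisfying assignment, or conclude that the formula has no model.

UNSATISFIABLE

(e) alone gives e = 1.
(c) alone gives c = 1.
(f) alone gives f = 1.
That conflicts with the unit clause (~f).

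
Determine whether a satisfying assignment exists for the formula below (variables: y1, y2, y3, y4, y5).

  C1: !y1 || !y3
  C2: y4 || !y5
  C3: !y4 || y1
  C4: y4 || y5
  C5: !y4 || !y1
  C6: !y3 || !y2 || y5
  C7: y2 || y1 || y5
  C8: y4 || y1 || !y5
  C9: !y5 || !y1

Case y1 = false:
From the singleton clause (!y4), y4 = false.
From the singleton clause (!y5), y5 = false.
Now (y5) is unsatisfied and unit — conflict.
Backtrack on y1: now try y1 = true.
From the singleton clause (!y3), y3 = false.
From the singleton clause (!y4), y4 = false.
From the singleton clause (!y5), y5 = false.
Now (y5) is unsatisfied and unit — conflict.
Either choice for y1 ends in contradiction.
No assignment satisfies every clause.

No, unsatisfiable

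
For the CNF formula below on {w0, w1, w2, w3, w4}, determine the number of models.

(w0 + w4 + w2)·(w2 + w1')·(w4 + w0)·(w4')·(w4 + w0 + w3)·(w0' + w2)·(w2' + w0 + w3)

4

There are 2^5 = 32 truth assignments over (w0, w1, w2, w3, w4).
Split on w0. With w0 = 1, the clauses containing w0 are satisfied and w0' drops from the rest; 4 of the 2^4 = 16 assignments to the other variables satisfy what remains.
With w0 = 0, by the same count on the reduced clause set, 0 assignments work.
(One model: w0=T, w1=F, w2=T, w3=F, w4=F.)
Total: 4 + 0 = 4.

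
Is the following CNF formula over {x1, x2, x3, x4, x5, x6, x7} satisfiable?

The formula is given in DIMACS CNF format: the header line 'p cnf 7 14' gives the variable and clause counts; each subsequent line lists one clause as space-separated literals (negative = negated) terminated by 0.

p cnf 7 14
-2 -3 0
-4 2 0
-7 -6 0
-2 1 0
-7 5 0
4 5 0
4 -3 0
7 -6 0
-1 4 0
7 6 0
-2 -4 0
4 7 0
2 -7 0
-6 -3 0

Unsatisfiable

Try x2 = False.
Unit clause (¬x4) forces x4 = False.
Unit clause (x5) forces x5 = True.
Unit clause (¬x3) forces x3 = False.
Unit clause (¬x1) forces x1 = False.
Unit clause (x7) forces x7 = True.
But (¬x7) is also a unit clause — contradiction.
Backtrack on x2: now try x2 = True.
Unit clause (¬x3) forces x3 = False.
Unit clause (x1) forces x1 = True.
Unit clause (x4) forces x4 = True.
But (¬x4) is also a unit clause — contradiction.
Either choice for x2 ends in contradiction.
No assignment satisfies every clause.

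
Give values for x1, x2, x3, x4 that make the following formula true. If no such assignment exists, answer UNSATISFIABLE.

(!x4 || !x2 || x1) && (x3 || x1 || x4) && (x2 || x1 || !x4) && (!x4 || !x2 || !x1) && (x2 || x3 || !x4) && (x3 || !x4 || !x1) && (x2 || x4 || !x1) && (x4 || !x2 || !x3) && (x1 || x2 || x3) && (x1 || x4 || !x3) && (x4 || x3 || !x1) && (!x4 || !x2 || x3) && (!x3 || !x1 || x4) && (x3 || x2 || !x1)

Case x4 = true:
Case x2 = false:
The clause (x1) is unit, so x1 = true.
The clause (x3) is unit, so x3 = true.
This assignment satisfies each clause.

x1 ↦ true; x2 ↦ false; x3 ↦ true; x4 ↦ true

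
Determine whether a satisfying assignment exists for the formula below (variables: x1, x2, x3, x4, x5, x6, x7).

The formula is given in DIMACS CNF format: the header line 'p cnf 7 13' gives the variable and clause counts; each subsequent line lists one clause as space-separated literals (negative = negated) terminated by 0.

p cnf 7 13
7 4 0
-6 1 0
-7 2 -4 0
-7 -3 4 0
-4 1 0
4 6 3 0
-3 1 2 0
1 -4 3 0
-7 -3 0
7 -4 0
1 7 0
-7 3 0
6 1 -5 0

Suppose x7 = True.
Unit clause (¬x3) forces x3 = False.
But (x3) is also a unit clause — contradiction.
Undo x7 and try x7 = False.
Unit clause (x4) forces x4 = True.
But (¬x4) is also a unit clause — contradiction.
Neither x7 = True nor x7 = False works.
No assignment satisfies every clause.

No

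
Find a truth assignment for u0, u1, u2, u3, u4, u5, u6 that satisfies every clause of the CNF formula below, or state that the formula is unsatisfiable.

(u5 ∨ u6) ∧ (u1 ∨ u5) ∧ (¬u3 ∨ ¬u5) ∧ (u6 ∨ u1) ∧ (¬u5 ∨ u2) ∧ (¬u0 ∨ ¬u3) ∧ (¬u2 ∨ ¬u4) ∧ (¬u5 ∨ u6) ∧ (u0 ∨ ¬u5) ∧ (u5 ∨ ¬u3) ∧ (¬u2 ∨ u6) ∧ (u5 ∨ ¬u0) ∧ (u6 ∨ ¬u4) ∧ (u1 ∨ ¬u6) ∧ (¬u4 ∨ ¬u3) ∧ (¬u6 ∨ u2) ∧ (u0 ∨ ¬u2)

Try u5 = True.
Unit clause (¬u3) forces u3 = False.
Unit clause (u2) forces u2 = True.
Unit clause (¬u4) forces u4 = False.
Unit clause (u6) forces u6 = True.
Unit clause (u0) forces u0 = True.
Unit clause (u1) forces u1 = True.
Every clause now holds.

u0 ↦ True; u1 ↦ True; u2 ↦ True; u3 ↦ False; u4 ↦ False; u5 ↦ True; u6 ↦ True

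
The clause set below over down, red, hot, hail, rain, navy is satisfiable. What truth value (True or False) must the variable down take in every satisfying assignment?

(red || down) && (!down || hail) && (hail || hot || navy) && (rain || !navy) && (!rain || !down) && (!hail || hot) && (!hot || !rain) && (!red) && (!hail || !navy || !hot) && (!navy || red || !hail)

True

Suppose down = false.
Unit clause (red) forces red = true.
But (!red) is also a unit clause — contradiction.
So every satisfying assignment has down = True.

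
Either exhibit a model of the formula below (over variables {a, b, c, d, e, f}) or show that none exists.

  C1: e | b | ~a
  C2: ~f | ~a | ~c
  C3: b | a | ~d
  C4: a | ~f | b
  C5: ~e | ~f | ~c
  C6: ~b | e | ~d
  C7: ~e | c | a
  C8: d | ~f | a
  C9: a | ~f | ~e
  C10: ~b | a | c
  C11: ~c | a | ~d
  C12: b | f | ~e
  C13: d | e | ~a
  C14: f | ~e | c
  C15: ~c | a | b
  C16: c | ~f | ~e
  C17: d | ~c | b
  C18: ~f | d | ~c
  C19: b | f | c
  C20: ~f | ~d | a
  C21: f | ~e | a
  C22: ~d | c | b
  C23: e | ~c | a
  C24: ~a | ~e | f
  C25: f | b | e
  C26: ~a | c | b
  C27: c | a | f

UNSATISFIABLE

Branch on e: set e = 1.
Branch on f: set f = 0.
Unit clause (b) forces b = 1.
Unit clause (c) forces c = 1.
Unit clause (a) forces a = 1.
But (~a) is also a unit clause — contradiction.
Backtrack on f: now try f = 1.
Unit clause (~c) forces c = 0.
But (c) is also a unit clause — contradiction.
Neither f = 1 nor f = 0 works.
Backtrack on e: now try e = 0.
Branch on b: set b = 1.
Unit clause (~d) forces d = 0.
Unit clause (~a) forces a = 0.
Unit clause (~f) forces f = 0.
Unit clause (c) forces c = 1.
But (~c) is also a unit clause — contradiction.
Backtrack on b: now try b = 0.
Unit clause (~a) forces a = 0.
Unit clause (~d) forces d = 0.
Unit clause (~f) forces f = 0.
But (f) is also a unit clause — contradiction.
Neither b = 1 nor b = 0 works.
Neither e = 1 nor e = 0 works.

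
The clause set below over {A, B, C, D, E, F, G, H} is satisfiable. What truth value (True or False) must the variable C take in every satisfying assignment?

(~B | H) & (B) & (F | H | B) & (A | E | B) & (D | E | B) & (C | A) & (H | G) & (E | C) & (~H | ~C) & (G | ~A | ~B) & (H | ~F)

False

Suppose C = 1.
From the singleton clause (B), B = 1.
From the singleton clause (H), H = 1.
Now (~H) is unsatisfied and unit — conflict.
So every satisfying assignment has C = False.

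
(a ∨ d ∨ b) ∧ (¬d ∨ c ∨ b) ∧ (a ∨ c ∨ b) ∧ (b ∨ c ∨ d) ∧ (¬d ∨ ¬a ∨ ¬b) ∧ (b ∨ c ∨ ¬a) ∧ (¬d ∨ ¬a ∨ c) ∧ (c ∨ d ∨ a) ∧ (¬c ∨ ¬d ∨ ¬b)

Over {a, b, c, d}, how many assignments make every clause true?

There are 2^4 = 16 truth assignments over (a, b, c, d).
Check each against the 9 clauses (columns in the order a, b, c, d):
  F F F F  ✗ fails (a ∨ d ∨ b)
  F F F T  ✗ fails (¬d ∨ c ∨ b)
  F F T F  ✗ fails (a ∨ d ∨ b)
  F F T T  ✓ satisfies all
  F T F F  ✗ fails (c ∨ d ∨ a)
  F T F T  ✓ satisfies all
  F T T F  ✓ satisfies all
  F T T T  ✗ fails (¬c ∨ ¬d ∨ ¬b)
  T F F F  ✗ fails (b ∨ c ∨ d)
  T F F T  ✗ fails (¬d ∨ c ∨ b)
  T F T F  ✓ satisfies all
  T F T T  ✓ satisfies all
  T T F F  ✓ satisfies all
  T T F T  ✗ fails (¬d ∨ ¬a ∨ ¬b)
  T T T F  ✓ satisfies all
  T T T T  ✗ fails (¬d ∨ ¬a ∨ ¬b)
7 of the 16 rows are models.

7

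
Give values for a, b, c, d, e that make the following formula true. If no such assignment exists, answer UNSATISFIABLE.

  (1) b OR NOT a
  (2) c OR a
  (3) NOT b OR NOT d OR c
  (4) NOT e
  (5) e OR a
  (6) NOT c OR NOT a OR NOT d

The clause (NOT e) is unit, so e = false.
The clause (a) is unit, so a = true.
The clause (b) is unit, so b = true.
Case d = false:
Every clause is now satisfied; c is unconstrained.

a ↦ true; b ↦ true; c ↦ true; d ↦ false; e ↦ false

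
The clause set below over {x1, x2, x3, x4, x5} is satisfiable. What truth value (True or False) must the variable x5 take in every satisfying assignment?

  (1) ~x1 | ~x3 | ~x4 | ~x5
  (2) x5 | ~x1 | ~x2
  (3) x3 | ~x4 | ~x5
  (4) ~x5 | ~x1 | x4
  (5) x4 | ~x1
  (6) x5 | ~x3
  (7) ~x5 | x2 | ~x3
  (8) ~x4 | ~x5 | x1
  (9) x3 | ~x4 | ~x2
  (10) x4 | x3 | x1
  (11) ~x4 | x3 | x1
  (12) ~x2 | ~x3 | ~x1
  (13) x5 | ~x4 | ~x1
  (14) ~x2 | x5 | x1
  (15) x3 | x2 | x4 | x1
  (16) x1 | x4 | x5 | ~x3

Suppose x5 = 0.
From the singleton clause (~x3), x3 = 0.
Branch on x1: set x1 = 0.
From the singleton clause (x4), x4 = 1.
That conflicts with the unit clause (~x4).
Undo x1 and try x1 = 1.
From the singleton clause (~x2), x2 = 0.
From the singleton clause (x4), x4 = 1.
That conflicts with the unit clause (~x4).
Either choice for x1 ends in contradiction.
So every satisfying assignment has x5 = True.

True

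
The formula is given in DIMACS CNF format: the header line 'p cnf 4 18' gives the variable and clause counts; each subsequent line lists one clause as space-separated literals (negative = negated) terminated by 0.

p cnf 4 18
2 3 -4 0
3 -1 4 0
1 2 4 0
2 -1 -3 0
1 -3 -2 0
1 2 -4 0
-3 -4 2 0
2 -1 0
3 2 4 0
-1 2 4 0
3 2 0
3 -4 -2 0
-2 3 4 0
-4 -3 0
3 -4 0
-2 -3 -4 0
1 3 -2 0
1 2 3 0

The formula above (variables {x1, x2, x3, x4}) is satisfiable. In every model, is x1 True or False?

True

Suppose x1 = False.
Branch on x2: set x2 = True.
Unit clause (¬x3) forces x3 = False.
But (x3) is also a unit clause — contradiction.
So x2 must be the other value — set x2 = False.
Unit clause (x4) forces x4 = True.
But (¬x4) is also a unit clause — contradiction.
Either choice for x2 ends in contradiction.
So every satisfying assignment has x1 = True.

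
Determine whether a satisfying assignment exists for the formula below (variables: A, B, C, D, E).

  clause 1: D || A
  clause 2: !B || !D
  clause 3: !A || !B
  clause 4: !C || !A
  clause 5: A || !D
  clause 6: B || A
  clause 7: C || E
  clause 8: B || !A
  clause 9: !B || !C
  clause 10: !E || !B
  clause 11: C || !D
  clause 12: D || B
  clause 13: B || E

No, unsatisfiable

Suppose D = true.
From the singleton clause (!B), B = false.
From the singleton clause (A), A = true.
But (!A) is also a unit clause — contradiction.
That branch fails; take D = false instead.
From the singleton clause (A), A = true.
From the singleton clause (!B), B = false.
But (B) is also a unit clause — contradiction.
Both values of D lead to a conflict.
No assignment satisfies every clause.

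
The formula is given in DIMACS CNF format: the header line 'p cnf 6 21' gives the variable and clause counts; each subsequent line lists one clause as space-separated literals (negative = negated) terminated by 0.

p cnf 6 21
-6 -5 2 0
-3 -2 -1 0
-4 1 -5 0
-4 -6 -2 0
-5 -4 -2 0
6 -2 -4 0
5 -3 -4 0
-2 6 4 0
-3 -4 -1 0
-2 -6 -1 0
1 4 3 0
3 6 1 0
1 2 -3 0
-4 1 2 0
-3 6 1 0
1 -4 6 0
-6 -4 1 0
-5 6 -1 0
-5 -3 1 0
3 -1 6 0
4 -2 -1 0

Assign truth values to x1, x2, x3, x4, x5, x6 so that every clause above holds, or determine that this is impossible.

Case x6 = True:
Case x5 = False:
Case x4 = True:
Unit clause (¬x2) forces x2 = False.
Unit clause (¬x3) forces x3 = False.
Unit clause (x1) forces x1 = True.
This assignment satisfies each clause.

x1=True,  x2=False,  x3=False,  x4=True,  x5=False,  x6=True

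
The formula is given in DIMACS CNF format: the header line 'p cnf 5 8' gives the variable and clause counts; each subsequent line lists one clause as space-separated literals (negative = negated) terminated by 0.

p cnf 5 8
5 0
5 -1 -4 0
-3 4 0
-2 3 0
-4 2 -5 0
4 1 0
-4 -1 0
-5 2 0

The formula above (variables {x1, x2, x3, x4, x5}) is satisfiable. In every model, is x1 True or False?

Suppose x1 = True.
The clause (x5) is unit, so x5 = True.
The clause (¬x4) is unit, so x4 = False.
The clause (¬x3) is unit, so x3 = False.
The clause (¬x2) is unit, so x2 = False.
Now (x2) is unsatisfied and unit — conflict.
So every satisfying assignment has x1 = False.

False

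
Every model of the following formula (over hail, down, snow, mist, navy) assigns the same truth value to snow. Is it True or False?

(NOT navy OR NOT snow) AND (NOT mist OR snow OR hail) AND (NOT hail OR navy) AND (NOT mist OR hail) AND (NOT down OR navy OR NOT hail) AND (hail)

Suppose snow = true.
Unit clause (NOT navy) forces navy = false.
Unit clause (NOT hail) forces hail = false.
Now (hail) is unsatisfied and unit — conflict.
So every satisfying assignment has snow = False.

False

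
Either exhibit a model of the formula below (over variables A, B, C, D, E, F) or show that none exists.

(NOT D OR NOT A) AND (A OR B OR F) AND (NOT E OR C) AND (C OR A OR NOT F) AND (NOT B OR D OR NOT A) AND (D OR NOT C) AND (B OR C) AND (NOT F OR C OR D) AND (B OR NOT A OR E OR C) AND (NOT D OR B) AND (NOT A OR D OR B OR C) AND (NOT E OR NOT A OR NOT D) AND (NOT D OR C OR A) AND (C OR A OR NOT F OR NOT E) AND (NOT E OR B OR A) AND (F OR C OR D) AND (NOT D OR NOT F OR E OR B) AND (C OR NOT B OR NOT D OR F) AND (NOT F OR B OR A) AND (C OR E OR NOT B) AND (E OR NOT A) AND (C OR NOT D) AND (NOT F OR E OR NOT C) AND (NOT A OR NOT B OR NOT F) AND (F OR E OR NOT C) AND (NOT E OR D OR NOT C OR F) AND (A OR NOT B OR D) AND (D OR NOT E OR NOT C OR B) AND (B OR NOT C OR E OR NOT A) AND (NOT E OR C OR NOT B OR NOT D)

Case D = true:
(NOT A) alone gives A = false.
(B) alone gives B = true.
(C) alone gives C = true.
Case F = false:
(E) alone gives E = true.
This assignment satisfies each clause.

A=false; B=true; C=true; D=true; E=true; F=false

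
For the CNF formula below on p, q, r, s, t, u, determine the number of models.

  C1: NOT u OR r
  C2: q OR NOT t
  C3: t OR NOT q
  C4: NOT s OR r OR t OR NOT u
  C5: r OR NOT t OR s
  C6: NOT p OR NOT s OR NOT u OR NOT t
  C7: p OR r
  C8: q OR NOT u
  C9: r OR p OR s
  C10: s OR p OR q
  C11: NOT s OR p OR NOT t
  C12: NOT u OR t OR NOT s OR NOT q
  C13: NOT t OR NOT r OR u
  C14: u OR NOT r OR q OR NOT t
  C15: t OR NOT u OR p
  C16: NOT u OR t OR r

8

There are 2^6 = 64 truth assignments over (p, q, r, s, t, u).
Split on s. With s = true, the clauses containing s are satisfied and NOT s drops from the rest; 4 of the 2^5 = 32 assignments to the other variables satisfy what remains.
With s = false, by the same count on the reduced clause set, 4 assignments work.
(One model: p=F, q=F, r=T, s=T, t=F, u=F.)
Total: 4 + 4 = 8.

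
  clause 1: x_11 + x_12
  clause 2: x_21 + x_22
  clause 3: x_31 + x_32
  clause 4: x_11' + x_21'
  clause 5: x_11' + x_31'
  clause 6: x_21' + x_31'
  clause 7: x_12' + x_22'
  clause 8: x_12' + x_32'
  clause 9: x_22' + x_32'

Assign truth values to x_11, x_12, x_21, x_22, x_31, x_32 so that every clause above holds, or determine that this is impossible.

Branch on x_11: set x_11 = 1.
Unit clause (x_21') forces x_21 = 0.
Unit clause (x_22) forces x_22 = 1.
Unit clause (x_31') forces x_31 = 0.
Unit clause (x_32) forces x_32 = 1.
But (x_32') is also a unit clause — contradiction.
Backtrack on x_11: now try x_11 = 0.
Unit clause (x_12) forces x_12 = 1.
Unit clause (x_22') forces x_22 = 0.
Unit clause (x_21) forces x_21 = 1.
Unit clause (x_31') forces x_31 = 0.
Unit clause (x_32) forces x_32 = 1.
But (x_32') is also a unit clause — contradiction.
Either choice for x_11 ends in contradiction.

UNSATISFIABLE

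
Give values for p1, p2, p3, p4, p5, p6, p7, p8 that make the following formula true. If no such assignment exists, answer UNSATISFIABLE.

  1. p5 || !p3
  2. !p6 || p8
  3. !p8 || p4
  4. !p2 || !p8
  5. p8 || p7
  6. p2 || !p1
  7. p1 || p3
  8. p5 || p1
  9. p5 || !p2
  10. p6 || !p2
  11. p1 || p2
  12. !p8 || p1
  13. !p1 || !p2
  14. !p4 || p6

UNSATISFIABLE

Suppose p5 = true.
Suppose p6 = false.
Unit clause (!p2) forces p2 = false.
Unit clause (!p1) forces p1 = false.
But (p1) is also a unit clause — contradiction.
So p6 must be the other value — set p6 = true.
Unit clause (p8) forces p8 = true.
Unit clause (p4) forces p4 = true.
Unit clause (!p2) forces p2 = false.
Unit clause (!p1) forces p1 = false.
But (p1) is also a unit clause — contradiction.
Both values of p6 lead to a conflict.
So p5 must be the other value — set p5 = false.
Unit clause (!p3) forces p3 = false.
Unit clause (p1) forces p1 = true.
Unit clause (p2) forces p2 = true.
But (!p2) is also a unit clause — contradiction.
Both values of p5 lead to a conflict.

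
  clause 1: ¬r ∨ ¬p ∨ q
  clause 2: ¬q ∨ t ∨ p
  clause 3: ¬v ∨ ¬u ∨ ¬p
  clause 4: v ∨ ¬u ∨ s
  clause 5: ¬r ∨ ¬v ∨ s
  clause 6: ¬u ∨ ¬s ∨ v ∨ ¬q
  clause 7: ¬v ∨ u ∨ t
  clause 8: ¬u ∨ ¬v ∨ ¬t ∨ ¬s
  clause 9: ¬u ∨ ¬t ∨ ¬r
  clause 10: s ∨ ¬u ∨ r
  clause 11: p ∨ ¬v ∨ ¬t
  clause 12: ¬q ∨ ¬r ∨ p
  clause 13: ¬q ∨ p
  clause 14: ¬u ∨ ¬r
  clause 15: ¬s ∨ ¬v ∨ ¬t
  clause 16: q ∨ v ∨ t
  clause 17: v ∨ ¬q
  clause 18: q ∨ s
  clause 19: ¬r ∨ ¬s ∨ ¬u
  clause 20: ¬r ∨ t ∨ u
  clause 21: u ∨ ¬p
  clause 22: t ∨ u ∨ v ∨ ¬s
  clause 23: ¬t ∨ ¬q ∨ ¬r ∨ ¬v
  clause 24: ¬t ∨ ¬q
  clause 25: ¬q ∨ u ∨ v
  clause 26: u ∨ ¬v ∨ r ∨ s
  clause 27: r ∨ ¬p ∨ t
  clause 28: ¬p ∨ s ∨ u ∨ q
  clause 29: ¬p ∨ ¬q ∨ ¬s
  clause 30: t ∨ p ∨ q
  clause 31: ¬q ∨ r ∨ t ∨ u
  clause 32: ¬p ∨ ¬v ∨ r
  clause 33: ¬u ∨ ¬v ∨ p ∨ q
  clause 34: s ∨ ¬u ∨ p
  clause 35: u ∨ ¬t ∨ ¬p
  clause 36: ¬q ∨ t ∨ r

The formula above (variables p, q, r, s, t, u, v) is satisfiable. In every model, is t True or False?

True

Suppose t = False.
Try q = False.
From the singleton clause (v), v = True.
From the singleton clause (u), u = True.
From the singleton clause (¬p), p = False.
But (p) is also a unit clause — contradiction.
Backtrack on q: now try q = True.
From the singleton clause (p), p = True.
From the singleton clause (v), v = True.
From the singleton clause (¬u), u = False.
But (u) is also a unit clause — contradiction.
Both values of q lead to a conflict.
So every satisfying assignment has t = True.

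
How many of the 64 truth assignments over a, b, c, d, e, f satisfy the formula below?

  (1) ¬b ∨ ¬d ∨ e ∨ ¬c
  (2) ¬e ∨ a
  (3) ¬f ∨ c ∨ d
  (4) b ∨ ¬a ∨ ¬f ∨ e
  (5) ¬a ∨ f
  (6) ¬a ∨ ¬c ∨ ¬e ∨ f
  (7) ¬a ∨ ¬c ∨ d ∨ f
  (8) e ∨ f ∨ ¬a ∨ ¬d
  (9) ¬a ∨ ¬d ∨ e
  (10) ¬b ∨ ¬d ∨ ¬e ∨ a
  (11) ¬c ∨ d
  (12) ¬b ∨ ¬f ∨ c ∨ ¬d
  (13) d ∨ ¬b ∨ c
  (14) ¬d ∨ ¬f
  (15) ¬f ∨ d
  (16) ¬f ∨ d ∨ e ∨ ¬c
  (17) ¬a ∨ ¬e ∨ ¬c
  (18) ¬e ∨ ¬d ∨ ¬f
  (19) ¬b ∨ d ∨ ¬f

There are 2^6 = 64 truth assignments over (a, b, c, d, e, f).
Split on f. With f = True, the clauses containing f are satisfied and ¬f drops from the rest; 0 of the 2^5 = 32 assignments to the other variables satisfy what remains.
With f = False, by the same count on the reduced clause set, 4 assignments work.
(One model: a=F, b=F, c=F, d=F, e=F, f=F.)
Total: 0 + 4 = 4.

4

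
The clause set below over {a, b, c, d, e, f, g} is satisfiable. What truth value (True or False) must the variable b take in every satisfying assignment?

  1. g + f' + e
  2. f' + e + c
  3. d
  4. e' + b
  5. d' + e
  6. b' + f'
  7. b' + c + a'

True

Suppose b = 0.
The clause (d) is unit, so d = 1.
The clause (e') is unit, so e = 0.
But (e) is also a unit clause — contradiction.
So every satisfying assignment has b = True.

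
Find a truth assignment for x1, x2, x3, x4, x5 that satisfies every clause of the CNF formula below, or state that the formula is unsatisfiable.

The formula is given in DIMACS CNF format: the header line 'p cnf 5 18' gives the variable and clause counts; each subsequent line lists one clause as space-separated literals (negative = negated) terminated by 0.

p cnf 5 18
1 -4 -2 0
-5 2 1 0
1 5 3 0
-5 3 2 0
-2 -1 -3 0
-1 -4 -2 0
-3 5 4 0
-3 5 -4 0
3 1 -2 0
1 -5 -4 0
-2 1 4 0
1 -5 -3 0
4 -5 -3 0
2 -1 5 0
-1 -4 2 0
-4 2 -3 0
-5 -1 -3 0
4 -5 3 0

x1 ↦ True,  x2 ↦ True,  x3 ↦ False,  x4 ↦ False,  x5 ↦ False

Branch on x1: set x1 = True.
Branch on x2: set x2 = True.
(¬x3) alone gives x3 = False.
(¬x4) alone gives x4 = False.
(¬x5) alone gives x5 = False.
Every clause now holds.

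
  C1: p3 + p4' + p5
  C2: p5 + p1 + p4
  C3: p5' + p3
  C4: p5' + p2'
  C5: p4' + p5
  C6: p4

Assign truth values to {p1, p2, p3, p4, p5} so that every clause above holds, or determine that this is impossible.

p1=1,  p2=0,  p3=1,  p4=1,  p5=1

From the singleton clause (p4), p4 = 1.
From the singleton clause (p5), p5 = 1.
From the singleton clause (p3), p3 = 1.
From the singleton clause (p2'), p2 = 0.
No clause remains; p1 is free.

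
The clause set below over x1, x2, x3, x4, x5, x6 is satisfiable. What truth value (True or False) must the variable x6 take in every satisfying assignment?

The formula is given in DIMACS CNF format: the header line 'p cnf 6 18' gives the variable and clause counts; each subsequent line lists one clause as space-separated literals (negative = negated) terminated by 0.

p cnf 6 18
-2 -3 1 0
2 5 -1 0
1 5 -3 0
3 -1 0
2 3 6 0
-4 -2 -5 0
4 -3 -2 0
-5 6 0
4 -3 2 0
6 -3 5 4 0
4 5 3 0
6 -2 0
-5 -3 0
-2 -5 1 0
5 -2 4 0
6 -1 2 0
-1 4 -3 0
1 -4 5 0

True

Suppose x6 = False.
The clause (¬x5) is unit, so x5 = False.
The clause (¬x2) is unit, so x2 = False.
The clause (¬x1) is unit, so x1 = False.
The clause (¬x3) is unit, so x3 = False.
But (x3) is also a unit clause — contradiction.
So every satisfying assignment has x6 = True.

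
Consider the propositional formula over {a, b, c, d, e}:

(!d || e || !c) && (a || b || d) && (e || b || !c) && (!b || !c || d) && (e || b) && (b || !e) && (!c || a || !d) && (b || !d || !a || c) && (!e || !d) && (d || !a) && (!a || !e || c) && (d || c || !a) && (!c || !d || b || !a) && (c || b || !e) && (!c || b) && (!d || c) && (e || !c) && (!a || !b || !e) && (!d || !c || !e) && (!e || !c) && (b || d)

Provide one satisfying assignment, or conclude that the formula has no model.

a ↦ false, b ↦ true, c ↦ false, d ↦ false, e ↦ true

Try e = true.
The clause (b) is unit, so b = true.
The clause (!d) is unit, so d = false.
The clause (!c) is unit, so c = false.
The clause (!a) is unit, so a = false.
All clauses are satisfied.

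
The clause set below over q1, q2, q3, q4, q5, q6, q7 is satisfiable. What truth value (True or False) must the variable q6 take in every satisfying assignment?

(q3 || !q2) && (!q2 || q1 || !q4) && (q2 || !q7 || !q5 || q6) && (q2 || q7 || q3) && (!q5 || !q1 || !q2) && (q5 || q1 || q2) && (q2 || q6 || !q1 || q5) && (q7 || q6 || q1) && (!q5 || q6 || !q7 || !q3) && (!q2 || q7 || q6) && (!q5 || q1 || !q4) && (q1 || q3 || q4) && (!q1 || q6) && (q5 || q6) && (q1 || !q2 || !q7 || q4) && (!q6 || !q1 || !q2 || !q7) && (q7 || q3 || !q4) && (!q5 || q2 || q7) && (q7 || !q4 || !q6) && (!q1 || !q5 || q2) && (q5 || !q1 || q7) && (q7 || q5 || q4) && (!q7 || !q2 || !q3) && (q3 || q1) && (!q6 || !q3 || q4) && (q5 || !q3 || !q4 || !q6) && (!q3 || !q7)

True

Suppose q6 = false.
Unit clause (!q1) forces q1 = false.
Unit clause (q7) forces q7 = true.
Unit clause (q5) forces q5 = true.
Unit clause (q2) forces q2 = true.
Unit clause (q3) forces q3 = true.
Now (!q3) is unsatisfied and unit — conflict.
So every satisfying assignment has q6 = True.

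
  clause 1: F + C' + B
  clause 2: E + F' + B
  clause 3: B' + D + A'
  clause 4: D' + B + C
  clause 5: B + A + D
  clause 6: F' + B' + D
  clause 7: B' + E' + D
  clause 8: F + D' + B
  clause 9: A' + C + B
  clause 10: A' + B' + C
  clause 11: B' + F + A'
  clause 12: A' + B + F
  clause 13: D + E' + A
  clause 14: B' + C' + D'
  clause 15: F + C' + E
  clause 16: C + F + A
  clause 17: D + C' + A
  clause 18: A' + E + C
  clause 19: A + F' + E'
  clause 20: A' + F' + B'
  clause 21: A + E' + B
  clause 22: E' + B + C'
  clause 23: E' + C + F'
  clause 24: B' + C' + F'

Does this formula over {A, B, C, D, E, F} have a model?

Suppose F = 1.
Suppose E = 0.
(B) alone gives B = 1.
(D) alone gives D = 1.
(C') alone gives C = 0.
(A') alone gives A = 0.
Every clause now holds.
A satisfying assignment: A=0; B=1; C=0; D=1; E=0; F=1.

Satisfiable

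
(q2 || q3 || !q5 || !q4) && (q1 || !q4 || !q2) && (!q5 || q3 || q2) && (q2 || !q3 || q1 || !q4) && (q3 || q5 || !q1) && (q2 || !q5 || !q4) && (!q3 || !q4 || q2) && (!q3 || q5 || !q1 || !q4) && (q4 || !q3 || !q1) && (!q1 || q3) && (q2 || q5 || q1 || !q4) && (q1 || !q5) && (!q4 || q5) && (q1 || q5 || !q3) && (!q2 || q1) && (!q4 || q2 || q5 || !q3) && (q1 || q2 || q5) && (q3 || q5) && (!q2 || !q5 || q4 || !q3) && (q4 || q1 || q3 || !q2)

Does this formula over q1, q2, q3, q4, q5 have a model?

Suppose q1 = true.
From the singleton clause (q3), q3 = true.
From the singleton clause (q4), q4 = true.
From the singleton clause (q2), q2 = true.
From the singleton clause (q5), q5 = true.
All clauses are satisfied.
A satisfying assignment: q1=true, q2=true, q3=true, q4=true, q5=true.

Satisfiable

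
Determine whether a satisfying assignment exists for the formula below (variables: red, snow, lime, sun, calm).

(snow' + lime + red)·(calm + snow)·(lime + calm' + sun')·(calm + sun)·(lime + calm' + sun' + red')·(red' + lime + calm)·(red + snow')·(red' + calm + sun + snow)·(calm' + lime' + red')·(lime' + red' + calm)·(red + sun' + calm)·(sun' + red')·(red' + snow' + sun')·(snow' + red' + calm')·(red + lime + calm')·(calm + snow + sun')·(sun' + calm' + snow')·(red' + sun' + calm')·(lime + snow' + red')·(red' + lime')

Satisfiable

Suppose calm = 1.
Suppose lime = 1.
Unit clause (red') forces red = 0.
Unit clause (snow') forces snow = 0.
No clause remains; sun is free.
A satisfying assignment: red ↦ 0,  snow ↦ 0,  lime ↦ 1,  sun ↦ 0,  calm ↦ 1.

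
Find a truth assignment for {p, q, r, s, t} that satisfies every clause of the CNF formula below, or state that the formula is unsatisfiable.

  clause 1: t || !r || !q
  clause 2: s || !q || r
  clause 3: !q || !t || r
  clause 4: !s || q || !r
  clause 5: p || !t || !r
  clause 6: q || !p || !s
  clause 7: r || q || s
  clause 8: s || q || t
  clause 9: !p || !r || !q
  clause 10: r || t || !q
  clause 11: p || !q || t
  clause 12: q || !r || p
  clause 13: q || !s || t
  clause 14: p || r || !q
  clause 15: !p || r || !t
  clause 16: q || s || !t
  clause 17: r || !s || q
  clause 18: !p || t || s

Try t = true.
Try q = false.
Unit clause (s) forces s = true.
Unit clause (!r) forces r = false.
But (r) is also a unit clause — contradiction.
That branch fails; take q = true instead.
Unit clause (r) forces r = true.
Unit clause (p) forces p = true.
But (!p) is also a unit clause — contradiction.
Neither q = true nor q = false works.
That branch fails; take t = false instead.
Try r = false.
Unit clause (!q) forces q = false.
Unit clause (s) forces s = true.
But (!s) is also a unit clause — contradiction.
That branch fails; take r = true instead.
Unit clause (!q) forces q = false.
Unit clause (!s) forces s = false.
But (s) is also a unit clause — contradiction.
Neither r = true nor r = false works.
Neither t = true nor t = false works.

UNSATISFIABLE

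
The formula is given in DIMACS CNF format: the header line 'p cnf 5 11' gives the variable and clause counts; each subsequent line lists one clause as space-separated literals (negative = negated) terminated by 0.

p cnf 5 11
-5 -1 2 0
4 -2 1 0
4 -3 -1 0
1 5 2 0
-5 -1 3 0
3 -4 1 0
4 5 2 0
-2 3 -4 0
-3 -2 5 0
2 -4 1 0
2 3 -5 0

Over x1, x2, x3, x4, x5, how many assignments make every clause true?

6

There are 2^5 = 32 truth assignments over (x1, x2, x3, x4, x5).
Split on x2. With x2 = True, the clauses containing x2 are satisfied and ¬x2 drops from the rest; 3 of the 2^4 = 16 assignments to the other variables satisfy what remains.
With x2 = False, by the same count on the reduced clause set, 3 assignments work.
(One model: x1=F, x2=F, x3=T, x4=F, x5=T.)
Total: 3 + 3 = 6.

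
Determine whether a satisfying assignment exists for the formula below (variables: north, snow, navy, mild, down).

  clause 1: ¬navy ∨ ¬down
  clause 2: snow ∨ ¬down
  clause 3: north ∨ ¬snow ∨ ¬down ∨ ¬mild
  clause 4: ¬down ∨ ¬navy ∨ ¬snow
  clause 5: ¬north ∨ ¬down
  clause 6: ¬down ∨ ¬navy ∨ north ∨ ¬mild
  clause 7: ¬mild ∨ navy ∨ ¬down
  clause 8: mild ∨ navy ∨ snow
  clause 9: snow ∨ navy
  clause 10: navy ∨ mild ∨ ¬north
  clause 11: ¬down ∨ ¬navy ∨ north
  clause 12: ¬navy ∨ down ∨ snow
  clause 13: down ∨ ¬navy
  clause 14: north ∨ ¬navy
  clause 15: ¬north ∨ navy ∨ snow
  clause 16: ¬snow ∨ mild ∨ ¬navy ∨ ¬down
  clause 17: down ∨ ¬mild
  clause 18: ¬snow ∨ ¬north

Try navy = False.
The clause (snow) is unit, so snow = True.
The clause (¬north) is unit, so north = False.
Try down = True.
The clause (¬mild) is unit, so mild = False.
Every clause now holds.
A satisfying assignment: north=False,  snow=True,  navy=False,  mild=False,  down=True.

Yes, satisfiable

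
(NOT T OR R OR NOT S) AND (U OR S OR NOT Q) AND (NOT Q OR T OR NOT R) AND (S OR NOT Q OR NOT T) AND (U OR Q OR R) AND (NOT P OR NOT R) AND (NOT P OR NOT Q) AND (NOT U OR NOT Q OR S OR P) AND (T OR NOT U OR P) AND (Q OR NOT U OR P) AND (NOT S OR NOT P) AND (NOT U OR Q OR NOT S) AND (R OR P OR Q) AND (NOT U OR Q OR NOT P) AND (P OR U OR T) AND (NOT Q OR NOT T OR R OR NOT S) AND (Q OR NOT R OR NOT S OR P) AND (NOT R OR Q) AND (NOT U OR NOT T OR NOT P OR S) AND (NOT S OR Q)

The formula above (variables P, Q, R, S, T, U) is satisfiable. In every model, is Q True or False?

True

Suppose Q = false.
The clause (NOT R) is unit, so R = false.
The clause (U) is unit, so U = true.
The clause (P) is unit, so P = true.
Now (NOT P) is unsatisfied and unit — conflict.
So every satisfying assignment has Q = True.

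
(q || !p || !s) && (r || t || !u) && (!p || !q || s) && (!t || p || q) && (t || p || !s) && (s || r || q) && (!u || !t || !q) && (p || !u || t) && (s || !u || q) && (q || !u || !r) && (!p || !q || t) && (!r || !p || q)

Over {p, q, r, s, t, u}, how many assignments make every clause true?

9

There are 2^6 = 64 truth assignments over (p, q, r, s, t, u).
Split on s. With s = true, the clauses containing s are satisfied and !s drops from the rest; 4 of the 2^5 = 32 assignments to the other variables satisfy what remains.
With s = false, by the same count on the reduced clause set, 5 assignments work.
Total: 4 + 5 = 9.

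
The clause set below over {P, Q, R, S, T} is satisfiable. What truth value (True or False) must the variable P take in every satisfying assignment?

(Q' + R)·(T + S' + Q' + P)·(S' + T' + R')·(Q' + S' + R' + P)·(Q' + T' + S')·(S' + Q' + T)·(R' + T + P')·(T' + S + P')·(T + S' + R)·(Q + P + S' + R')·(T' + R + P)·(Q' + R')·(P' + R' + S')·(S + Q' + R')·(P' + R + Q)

Suppose P = 1.
Branch on Q: set Q = 0.
(R) alone gives R = 1.
(T) alone gives T = 1.
(S') alone gives S = 0.
That conflicts with the unit clause (S).
So Q must be the other value — set Q = 1.
(R) alone gives R = 1.
That conflicts with the unit clause (R').
Neither Q = 1 nor Q = 0 works.
So every satisfying assignment has P = False.

False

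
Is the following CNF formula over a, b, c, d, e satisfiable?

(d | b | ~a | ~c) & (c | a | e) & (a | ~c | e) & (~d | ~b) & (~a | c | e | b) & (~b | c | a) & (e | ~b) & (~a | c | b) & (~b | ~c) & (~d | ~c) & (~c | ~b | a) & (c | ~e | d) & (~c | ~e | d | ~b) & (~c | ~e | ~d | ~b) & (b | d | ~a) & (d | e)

Branch on d: set d = 1.
From the singleton clause (~b), b = 0.
From the singleton clause (~c), c = 0.
From the singleton clause (~a), a = 0.
From the singleton clause (e), e = 1.
Every clause now holds.
A satisfying assignment: a ↦ 0; b ↦ 0; c ↦ 0; d ↦ 1; e ↦ 1.

Yes, satisfiable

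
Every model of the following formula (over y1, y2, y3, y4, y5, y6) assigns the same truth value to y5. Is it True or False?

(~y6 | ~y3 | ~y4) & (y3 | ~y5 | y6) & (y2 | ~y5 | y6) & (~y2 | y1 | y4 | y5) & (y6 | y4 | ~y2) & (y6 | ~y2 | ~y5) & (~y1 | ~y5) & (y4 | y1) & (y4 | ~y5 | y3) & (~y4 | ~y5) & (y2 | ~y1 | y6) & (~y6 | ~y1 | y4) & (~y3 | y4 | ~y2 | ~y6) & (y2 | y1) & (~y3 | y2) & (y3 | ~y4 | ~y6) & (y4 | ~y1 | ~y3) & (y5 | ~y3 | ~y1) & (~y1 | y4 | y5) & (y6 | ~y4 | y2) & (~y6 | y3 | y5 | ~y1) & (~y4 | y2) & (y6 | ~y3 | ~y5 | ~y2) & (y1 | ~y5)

Suppose y5 = 1.
The clause (~y1) is unit, so y1 = 0.
That conflicts with the unit clause (y1).
So every satisfying assignment has y5 = False.

False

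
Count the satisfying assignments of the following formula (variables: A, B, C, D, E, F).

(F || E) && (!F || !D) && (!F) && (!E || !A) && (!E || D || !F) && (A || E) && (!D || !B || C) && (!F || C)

7

There are 2^6 = 64 truth assignments over (A, B, C, D, E, F).
Split on B. With B = true, the clauses containing B are satisfied and !B drops from the rest; 3 of the 2^5 = 32 assignments to the other variables satisfy what remains.
With B = false, by the same count on the reduced clause set, 4 assignments work.
(One model: A=F, B=F, C=F, D=F, E=T, F=F.)
Total: 3 + 4 = 7.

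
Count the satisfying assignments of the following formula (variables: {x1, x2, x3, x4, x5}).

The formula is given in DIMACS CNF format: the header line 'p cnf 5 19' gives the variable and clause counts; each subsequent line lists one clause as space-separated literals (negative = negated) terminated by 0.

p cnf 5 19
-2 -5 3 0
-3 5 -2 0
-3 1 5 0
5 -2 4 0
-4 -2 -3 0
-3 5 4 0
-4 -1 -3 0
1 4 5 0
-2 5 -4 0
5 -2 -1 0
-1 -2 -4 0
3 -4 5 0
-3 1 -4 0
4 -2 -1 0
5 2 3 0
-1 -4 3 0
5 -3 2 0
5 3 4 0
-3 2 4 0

There are 2^5 = 32 truth assignments over (x1, x2, x3, x4, x5).
Split on x4. With x4 = True, the clauses containing x4 are satisfied and ¬x4 drops from the rest; 1 of the 2^4 = 16 assignments to the other variables satisfy what remains.
With x4 = False, by the same count on the reduced clause set, 3 assignments work.
(One model: x1=F, x2=F, x3=F, x4=F, x5=T.)
Total: 1 + 3 = 4.

4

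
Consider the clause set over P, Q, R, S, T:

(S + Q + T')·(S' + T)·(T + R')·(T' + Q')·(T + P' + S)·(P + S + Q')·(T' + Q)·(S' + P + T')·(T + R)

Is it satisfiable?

No, unsatisfiable

Suppose S = 0.
Suppose Q = 1.
The clause (T') is unit, so T = 0.
The clause (R') is unit, so R = 0.
But (R) is also a unit clause — contradiction.
That branch fails; take Q = 0 instead.
The clause (T') is unit, so T = 0.
The clause (R') is unit, so R = 0.
But (R) is also a unit clause — contradiction.
Either choice for Q ends in contradiction.
That branch fails; take S = 1 instead.
The clause (T) is unit, so T = 1.
The clause (Q') is unit, so Q = 0.
But (Q) is also a unit clause — contradiction.
Either choice for S ends in contradiction.
No assignment satisfies every clause.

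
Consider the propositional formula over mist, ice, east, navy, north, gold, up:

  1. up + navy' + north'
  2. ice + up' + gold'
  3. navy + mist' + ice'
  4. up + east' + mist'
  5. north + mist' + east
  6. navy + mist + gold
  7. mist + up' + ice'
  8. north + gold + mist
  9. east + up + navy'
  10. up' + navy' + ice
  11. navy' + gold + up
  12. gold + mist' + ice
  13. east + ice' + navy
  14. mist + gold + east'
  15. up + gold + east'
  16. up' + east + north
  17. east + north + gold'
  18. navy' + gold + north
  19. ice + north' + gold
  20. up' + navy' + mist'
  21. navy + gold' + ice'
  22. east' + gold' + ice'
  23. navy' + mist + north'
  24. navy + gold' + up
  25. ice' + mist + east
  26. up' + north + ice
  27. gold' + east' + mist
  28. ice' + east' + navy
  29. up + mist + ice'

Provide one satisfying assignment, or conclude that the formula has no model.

UNSATISFIABLE

Branch on up: set up = 1.
Branch on ice: set ice = 1.
The clause (mist) is unit, so mist = 1.
The clause (navy) is unit, so navy = 1.
That conflicts with the unit clause (navy').
So ice must be the other value — set ice = 0.
The clause (gold') is unit, so gold = 0.
The clause (navy') is unit, so navy = 0.
The clause (mist) is unit, so mist = 1.
That conflicts with the unit clause (mist').
Both values of ice lead to a conflict.
So up must be the other value — set up = 0.
Branch on navy: set navy = 0.
The clause (gold') is unit, so gold = 0.
The clause (mist) is unit, so mist = 1.
The clause (ice') is unit, so ice = 0.
That conflicts with the unit clause (ice).
So navy must be the other value — set navy = 1.
The clause (north') is unit, so north = 0.
The clause (east) is unit, so east = 1.
The clause (mist') is unit, so mist = 0.
The clause (gold) is unit, so gold = 1.
That conflicts with the unit clause (gold').
Both values of navy lead to a conflict.
Both values of up lead to a conflict.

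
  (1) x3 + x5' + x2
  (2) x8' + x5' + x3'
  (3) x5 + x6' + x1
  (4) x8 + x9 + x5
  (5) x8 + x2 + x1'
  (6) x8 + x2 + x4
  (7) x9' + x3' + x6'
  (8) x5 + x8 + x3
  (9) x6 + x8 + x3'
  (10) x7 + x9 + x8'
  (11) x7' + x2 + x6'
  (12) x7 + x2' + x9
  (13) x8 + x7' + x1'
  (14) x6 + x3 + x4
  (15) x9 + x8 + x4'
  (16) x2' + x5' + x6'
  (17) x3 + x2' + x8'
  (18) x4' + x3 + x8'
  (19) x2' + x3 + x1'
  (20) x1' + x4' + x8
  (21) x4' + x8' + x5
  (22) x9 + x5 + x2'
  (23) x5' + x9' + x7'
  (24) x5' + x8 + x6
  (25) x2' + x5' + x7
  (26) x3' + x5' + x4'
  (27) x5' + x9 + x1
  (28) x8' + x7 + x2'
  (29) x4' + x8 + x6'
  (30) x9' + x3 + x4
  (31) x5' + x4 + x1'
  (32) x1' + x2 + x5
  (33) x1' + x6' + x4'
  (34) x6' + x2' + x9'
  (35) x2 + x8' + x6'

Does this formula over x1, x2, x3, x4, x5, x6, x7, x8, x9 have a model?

Yes, satisfiable

Suppose x3 = 1.
Suppose x8 = 1.
From the singleton clause (x5'), x5 = 0.
From the singleton clause (x4'), x4 = 0.
Suppose x6 = 0.
Suppose x7 = 1.
Suppose x9 = 1.
Suppose x1 = 0.
No clause remains; x2 is free.
A satisfying assignment: x1 ↦ 0; x2 ↦ 1; x3 ↦ 1; x4 ↦ 0; x5 ↦ 0; x6 ↦ 0; x7 ↦ 1; x8 ↦ 1; x9 ↦ 1.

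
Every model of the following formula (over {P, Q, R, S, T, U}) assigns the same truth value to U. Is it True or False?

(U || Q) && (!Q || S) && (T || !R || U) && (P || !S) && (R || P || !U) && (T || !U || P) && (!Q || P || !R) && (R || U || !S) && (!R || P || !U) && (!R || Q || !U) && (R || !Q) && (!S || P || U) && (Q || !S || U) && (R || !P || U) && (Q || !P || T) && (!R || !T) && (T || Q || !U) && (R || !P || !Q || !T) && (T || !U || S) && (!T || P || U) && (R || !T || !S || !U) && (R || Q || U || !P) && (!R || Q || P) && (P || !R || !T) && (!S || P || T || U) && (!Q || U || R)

True

Suppose U = false.
(Q) alone gives Q = true.
(S) alone gives S = true.
(P) alone gives P = true.
(R) alone gives R = true.
(T) alone gives T = true.
But (!T) is also a unit clause — contradiction.
So every satisfying assignment has U = True.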